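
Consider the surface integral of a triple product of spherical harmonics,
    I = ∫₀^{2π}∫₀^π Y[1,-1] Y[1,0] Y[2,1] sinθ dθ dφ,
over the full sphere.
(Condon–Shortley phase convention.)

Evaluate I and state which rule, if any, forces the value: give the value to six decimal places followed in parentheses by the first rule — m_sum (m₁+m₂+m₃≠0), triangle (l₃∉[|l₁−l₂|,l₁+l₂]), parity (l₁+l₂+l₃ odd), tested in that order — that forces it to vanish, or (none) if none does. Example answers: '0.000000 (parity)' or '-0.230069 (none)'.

m-sum 0 ✓  L=4 even ✓  0≤2≤2 ✓
Π(2lᵢ+1) = 3×3×5 = 45
triangle coeff Δ(1,1,2) = 1/30
Σ_t [0,0]: t=0:+1/1 = 1/1
(3j)²=2/15 [(1 1 2; 0 0 0)], sign=+1
Σ_t [0,0]: t=0:+1/2 = 1/2
(3j)²=1/10 [(1 1 2; -1 0 1)], sign=-1
⇒ 4πI² = 3/5
I = (-1)√(3/5/(4π)) = -0.21850969
No selection rule forces the value: the integral is nonzero (none).

-0.218510 (none)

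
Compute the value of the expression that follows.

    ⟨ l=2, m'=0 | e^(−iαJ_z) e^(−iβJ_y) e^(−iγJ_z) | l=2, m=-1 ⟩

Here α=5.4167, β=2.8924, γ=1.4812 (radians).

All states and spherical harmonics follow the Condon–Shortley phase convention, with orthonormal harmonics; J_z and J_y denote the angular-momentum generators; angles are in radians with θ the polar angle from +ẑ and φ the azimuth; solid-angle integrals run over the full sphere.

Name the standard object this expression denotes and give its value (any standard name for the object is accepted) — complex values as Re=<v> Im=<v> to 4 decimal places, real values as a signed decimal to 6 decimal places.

Wigner D-matrix element, Re=0.0262 Im=0.2915

This is a Wigner D-matrix element — the rotation-matrix element ⟨l m'| R(α,β,γ) |l m⟩ in the angular-momentum basis.
First d^2_{0,-1}(β=2.8924), then the phase factors e^{-i(0)α} and e^{-i(-1)γ}:
Half-angle: c=0.124274, s=0.992248. N=√(2·2·1·6)=4.898979
k∈{0,1} keeps every argument non-negative
  k=0: (−1)^1·4.8990/(2)·0.1243^3·0.9922^1 = -0.004665
  k=1: (−1)^2·4.8990/(2)·0.1243^1·0.9922^3 = +0.297384
d^2_{0,-1}(2.8924) = -0.004665 +0.297384 = +0.292719
Attach z-rotation phases: D = e^{-i(0)(5.4167)}·(+0.292719)·e^{-i(-1)(1.4812)} = +0.026191+0.291545i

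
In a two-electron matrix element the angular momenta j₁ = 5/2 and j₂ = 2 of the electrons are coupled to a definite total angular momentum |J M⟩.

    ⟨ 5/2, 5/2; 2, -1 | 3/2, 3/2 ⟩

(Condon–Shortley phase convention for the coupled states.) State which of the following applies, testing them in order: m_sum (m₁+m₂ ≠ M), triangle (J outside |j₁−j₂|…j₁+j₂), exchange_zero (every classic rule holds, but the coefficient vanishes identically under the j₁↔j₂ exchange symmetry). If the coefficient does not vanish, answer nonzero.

nonzero

m-sum: m₁+m₂ = 5/2+(-1) = 3/2, M = 3/2  ✓
triangle: |j₁−j₂| = 1/2 ≤ J = 3/2 ≤ j₁+j₂ = 9/2  ✓
exchange: j₁≠j₂ or m₁≠m₂ — the exchange symmetry imposes no constraint here
value check: CG = +√(2/7) = +0.534522 ≠ 0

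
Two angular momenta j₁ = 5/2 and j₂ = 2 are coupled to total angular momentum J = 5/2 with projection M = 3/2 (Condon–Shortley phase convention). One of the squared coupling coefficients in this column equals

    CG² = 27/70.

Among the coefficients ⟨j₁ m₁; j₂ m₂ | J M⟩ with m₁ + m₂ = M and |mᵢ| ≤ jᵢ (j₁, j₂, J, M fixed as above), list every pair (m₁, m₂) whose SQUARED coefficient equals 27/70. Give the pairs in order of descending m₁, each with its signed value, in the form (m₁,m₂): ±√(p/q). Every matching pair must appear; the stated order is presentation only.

(-1/2,2): +√(27/70)

Admissible pairs with m₁+m₂ = M = 3/2: (-1/2,2), (1/2,1), (3/2,0), (5/2,-1)
  (m₁,m₂)=(5/2,-1): CG² = 3/7, CG = +√(3/7)
  (m₁,m₂)=(3/2,0): CG² = 1/70, CG = −√(1/70)
  (m₁,m₂)=(1/2,1): CG² = 6/35, CG = −√(6/35)
  (m₁,m₂)=(-1/2,2): CG² = 27/70, CG = +√(27/70)   ← matches the target
Pairs with CG² = 27/70: (-1/2,2): +√(27/70)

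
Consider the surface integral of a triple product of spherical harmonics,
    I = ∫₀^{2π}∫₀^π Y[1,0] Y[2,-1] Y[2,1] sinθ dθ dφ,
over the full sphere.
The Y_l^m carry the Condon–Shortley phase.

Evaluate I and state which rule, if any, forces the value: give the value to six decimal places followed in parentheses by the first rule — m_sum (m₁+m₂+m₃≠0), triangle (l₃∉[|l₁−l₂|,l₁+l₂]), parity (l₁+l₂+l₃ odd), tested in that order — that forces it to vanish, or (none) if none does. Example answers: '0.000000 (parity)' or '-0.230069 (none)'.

L=5 odd ⇒ parity kills the (l;000) factor ⇒ I = 0

0.000000 (parity)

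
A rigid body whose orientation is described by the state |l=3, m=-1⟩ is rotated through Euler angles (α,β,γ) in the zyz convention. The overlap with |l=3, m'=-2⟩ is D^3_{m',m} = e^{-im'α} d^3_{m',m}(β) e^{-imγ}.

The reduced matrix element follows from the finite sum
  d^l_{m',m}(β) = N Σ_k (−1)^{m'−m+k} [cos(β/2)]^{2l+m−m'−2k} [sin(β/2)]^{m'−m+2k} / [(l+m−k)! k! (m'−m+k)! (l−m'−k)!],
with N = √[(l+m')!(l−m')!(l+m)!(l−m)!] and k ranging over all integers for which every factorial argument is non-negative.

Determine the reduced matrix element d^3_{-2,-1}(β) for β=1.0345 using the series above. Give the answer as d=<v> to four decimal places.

d^3_{-2,-1}(β=1.0345) via the finite sum:
With c≡cos(β/2)=0.869182 and s≡sin(β/2)=0.494492, N=[1·120·2·24]^{1/2}=75.894664
The bounds max(0,m−m')=1 and min(l+m,l−m')=2 give 2 terms
  k=1: (−1)^0·75.8947/(24)·0.8692^5·0.4945^1 = +0.775735
  k=2: (−1)^1·75.8947/(12)·0.8692^3·0.4945^3 = -0.502157
d^3_{-2,-1}(1.0345) = +0.775735 -0.502157 = +0.273578

d=0.2736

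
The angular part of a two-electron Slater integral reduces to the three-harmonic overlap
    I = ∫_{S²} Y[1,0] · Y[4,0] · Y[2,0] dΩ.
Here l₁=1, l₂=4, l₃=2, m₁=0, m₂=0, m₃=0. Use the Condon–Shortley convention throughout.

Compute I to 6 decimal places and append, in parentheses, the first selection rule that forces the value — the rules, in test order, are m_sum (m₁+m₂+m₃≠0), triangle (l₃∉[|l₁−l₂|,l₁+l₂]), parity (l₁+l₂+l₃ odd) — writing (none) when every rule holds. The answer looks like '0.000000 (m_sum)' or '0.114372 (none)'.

|1−4|≤2≤1+4 violated ⇒ I = 0

0.000000 (triangle)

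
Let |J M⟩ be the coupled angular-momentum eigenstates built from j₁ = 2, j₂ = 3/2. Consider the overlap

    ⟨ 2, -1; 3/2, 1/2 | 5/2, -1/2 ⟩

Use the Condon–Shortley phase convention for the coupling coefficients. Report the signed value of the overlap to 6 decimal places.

j₁+j₂−J=1  J+j₁−j₂=3  J−j₁+j₂=2  j₁+j₂+J+1=7
(j₁±m₁, j₂±m₂, J±M) = (1,3,2,1,2,3)
P² = 72/35
sum k=0..1:
  [0] +1/12 = 1/12
  [1] −1/2 = -1/2
S = -5/12
C² = P²·S² = 5/14 ; C = -0.597614

-0.597614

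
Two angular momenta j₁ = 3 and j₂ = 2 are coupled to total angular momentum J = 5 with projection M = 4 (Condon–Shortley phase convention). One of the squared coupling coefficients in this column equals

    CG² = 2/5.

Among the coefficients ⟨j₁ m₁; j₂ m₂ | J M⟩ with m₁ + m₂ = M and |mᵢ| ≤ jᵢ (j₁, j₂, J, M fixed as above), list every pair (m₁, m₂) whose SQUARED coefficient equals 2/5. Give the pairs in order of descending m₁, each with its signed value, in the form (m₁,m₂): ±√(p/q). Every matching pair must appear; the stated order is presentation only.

(3,1): +√(2/5)

Admissible pairs with m₁+m₂ = M = 4: (2,2), (3,1)
  (m₁,m₂)=(3,1): CG² = 2/5, CG = +√(2/5)   ← matches the target
  (m₁,m₂)=(2,2): CG² = 3/5, CG = +√(3/5)
Pairs with CG² = 2/5: (3,1): +√(2/5)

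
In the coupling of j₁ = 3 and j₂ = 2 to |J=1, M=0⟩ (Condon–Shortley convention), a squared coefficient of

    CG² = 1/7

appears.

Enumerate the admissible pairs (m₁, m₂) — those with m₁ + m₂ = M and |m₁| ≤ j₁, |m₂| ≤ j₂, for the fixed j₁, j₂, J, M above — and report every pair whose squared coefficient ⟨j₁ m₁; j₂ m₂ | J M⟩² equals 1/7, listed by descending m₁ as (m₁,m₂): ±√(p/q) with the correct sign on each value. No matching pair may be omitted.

Admissible pairs with m₁+m₂ = M = 0: (-2,2), (-1,1), (0,0), (1,-1), (2,-2)
  (m₁,m₂)=(2,-2): CG² = 1/7, CG = +√(1/7)   ← matches the target
  (m₁,m₂)=(1,-1): CG² = 8/35, CG = −√(8/35)
  (m₁,m₂)=(0,0): CG² = 9/35, CG = +√(9/35)
  (m₁,m₂)=(-1,1): CG² = 8/35, CG = −√(8/35)
  (m₁,m₂)=(-2,2): CG² = 1/7, CG = +√(1/7)   ← matches the target
Pairs with CG² = 1/7: (2,-2): +√(1/7); (-2,2): +√(1/7)

(2,-2): +√(1/7); (-2,2): +√(1/7)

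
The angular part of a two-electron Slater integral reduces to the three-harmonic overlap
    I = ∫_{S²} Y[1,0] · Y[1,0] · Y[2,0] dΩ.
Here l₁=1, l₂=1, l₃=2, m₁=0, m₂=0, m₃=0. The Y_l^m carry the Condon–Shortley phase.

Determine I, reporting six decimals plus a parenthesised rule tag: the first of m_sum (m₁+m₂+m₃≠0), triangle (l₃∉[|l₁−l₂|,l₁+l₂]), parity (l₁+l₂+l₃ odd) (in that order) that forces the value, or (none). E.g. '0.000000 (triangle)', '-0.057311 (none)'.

Checks pass: Σm=0; 4 even; l₃=2∈[0,2].
(2·1+1)(2·1+1)(2·2+1) = 45
Δ: 0! 2! 2! / 5! → 1/30
sum: t=0:+1/1 = 1/1
3j²(1 1 2; 0 0 0) = Δ·Π!·Σ² = 2/15  (sign +1)
(m-triple is (0,0,0) — same symbol as above.)
combine: 4πI² = 45·2/15·2/15 = 4/5
take √, sign +1: I = 0.25231325
No selection rule forces the value: the integral is nonzero (none).

0.252313 (none)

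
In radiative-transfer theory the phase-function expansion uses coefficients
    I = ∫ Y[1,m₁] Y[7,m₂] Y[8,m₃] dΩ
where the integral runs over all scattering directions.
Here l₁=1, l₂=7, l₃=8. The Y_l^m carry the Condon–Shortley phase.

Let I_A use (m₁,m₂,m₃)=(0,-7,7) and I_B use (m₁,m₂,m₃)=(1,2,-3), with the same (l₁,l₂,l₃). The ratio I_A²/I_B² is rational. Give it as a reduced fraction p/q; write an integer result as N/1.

l's match ⇒ only the (l;m) 3-j factors differ between A and B.
A: triangle coeff Δ(1,7,8) = 1/2040; Σ_t [0,0]: t=0:+1/87178291200 = 1/87178291200; (3j)²=1/136 [(1 7 8; 0 -7 7)], sign=-1
B: triangle coeff Δ(1,7,8) = 1/2040; Σ_t [0,0]: t=0:+1/87091200 = 1/87091200; (3j)²=11/408 [(1 7 8; 1 2 -3)], sign=-1
I_A²/I_B² = (1/136)/(11/408) = 3/11

3/11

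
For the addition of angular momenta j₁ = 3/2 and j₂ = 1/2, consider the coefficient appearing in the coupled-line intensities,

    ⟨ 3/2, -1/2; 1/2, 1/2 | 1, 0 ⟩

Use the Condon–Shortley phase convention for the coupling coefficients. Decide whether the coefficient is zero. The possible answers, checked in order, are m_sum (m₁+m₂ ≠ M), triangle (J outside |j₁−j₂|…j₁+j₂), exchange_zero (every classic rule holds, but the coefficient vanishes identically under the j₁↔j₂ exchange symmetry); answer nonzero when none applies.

m-sum: m₁+m₂ = -1/2+1/2 = 0, M = 0  ✓
triangle: |j₁−j₂| = 1 ≤ J = 1 ≤ j₁+j₂ = 2  ✓
exchange: j₁≠j₂ or m₁≠m₂ — the exchange symmetry imposes no constraint here
value check: CG = −√(1/2) = -0.707107 ≠ 0

nonzero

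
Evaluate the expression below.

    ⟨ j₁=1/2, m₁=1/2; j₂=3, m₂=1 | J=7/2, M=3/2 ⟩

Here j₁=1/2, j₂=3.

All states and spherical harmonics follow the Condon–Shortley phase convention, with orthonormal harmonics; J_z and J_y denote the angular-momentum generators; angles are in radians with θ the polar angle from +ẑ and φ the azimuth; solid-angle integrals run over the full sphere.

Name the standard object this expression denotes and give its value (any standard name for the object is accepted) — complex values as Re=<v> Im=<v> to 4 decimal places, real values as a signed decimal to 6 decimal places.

This is a Clebsch–Gordan (vector-coupling) coefficient.
triangle: 0!·1!·6!/8! = 720/40320
(j±m)!: 1!·0!·4!·2!·5!·2! = 11520
prefactor² = (2J+1)·Δ·N² = 11520/7
  k=0: +1/(0!·0!·0!·4!·1!·2!) = 1/48
Σ = 1/48  ⇒  CG² = 11520/7·(1/48)² = 5/7
CG = +√(5/7) = +0.845154

Clebsch–Gordan coefficient, +√(5/7) ≈ +0.845154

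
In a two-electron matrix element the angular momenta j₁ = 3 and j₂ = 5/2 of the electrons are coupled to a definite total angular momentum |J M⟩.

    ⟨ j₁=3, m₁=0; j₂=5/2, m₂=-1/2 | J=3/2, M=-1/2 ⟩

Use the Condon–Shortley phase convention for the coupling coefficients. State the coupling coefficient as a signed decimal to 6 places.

+√(4/35) = +0.338062

√[4·4!2!1!/8! · 3!3!2!3!1!2!] = √(144/35)
  +(−1)^1/∏(1,3,2,1,0,0)! = -1/12  (running -1/12)
  +(−1)^2/∏(2,2,1,0,1,1)! = 1/4  (running 1/6)
⟨..|..⟩ = √(144/35)·(1/6) = +0.338062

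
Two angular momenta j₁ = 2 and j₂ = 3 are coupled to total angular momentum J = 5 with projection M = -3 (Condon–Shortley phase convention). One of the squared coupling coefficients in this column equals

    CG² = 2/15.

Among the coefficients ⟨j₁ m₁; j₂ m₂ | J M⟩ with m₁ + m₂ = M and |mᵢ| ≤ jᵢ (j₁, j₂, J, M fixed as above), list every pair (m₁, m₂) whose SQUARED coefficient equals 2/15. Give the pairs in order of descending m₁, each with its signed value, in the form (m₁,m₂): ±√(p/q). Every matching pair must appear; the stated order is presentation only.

Admissible pairs with m₁+m₂ = M = -3: (-2,-1), (-1,-2), (0,-3)
  (m₁,m₂)=(0,-3): CG² = 2/15, CG = +√(2/15)   ← matches the target
  (m₁,m₂)=(-1,-2): CG² = 8/15, CG = +√(8/15)
  (m₁,m₂)=(-2,-1): CG² = 1/3, CG = +√(1/3)
Pairs with CG² = 2/15: (0,-3): +√(2/15)

(0,-3): +√(2/15)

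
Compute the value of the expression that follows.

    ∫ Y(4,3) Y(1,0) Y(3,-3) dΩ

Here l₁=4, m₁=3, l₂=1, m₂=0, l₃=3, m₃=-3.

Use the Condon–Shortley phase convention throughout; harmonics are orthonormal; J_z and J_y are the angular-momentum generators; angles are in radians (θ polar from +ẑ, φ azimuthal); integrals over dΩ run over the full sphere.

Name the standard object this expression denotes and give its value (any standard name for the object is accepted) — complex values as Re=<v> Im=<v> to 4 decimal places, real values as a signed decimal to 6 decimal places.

This is a Gaunt coefficient — the integral of a triple product of spherical harmonics over the sphere.
m-sum 0 ✓  L=8 even ✓  3≤3≤5 ✓
Π(2lᵢ+1) = 9×3×7 = 189
triangle coeff Δ(4,1,3) = 1/252
Σ_t [1,1]: t=1:−1/36 = -1/36
(3j)²=4/63 [(4 1 3; 0 0 0)], sign=+1
Σ_t [1,1]: t=1:−1/720 = -1/720
(3j)²=1/36 [(4 1 3; 3 0 -3)], sign=-1
⇒ 4πI² = 1/3
I = (-1)√(1/3/(4π)) = -0.16286750

Gaunt coefficient, -0.162868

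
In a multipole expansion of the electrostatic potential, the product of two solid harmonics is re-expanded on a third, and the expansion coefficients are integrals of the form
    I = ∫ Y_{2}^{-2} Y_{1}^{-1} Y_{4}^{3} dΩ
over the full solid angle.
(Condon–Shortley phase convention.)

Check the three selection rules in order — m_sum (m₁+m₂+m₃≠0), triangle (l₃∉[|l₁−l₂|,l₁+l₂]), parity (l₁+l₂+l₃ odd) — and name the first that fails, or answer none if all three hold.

triangle

Σmᵢ = 0  ✓
l₃∈[|l₁−l₂|,l₁+l₂]=[1,3] required, l₃=4 fails  ✗
Σlᵢ = 7 ⇒ odd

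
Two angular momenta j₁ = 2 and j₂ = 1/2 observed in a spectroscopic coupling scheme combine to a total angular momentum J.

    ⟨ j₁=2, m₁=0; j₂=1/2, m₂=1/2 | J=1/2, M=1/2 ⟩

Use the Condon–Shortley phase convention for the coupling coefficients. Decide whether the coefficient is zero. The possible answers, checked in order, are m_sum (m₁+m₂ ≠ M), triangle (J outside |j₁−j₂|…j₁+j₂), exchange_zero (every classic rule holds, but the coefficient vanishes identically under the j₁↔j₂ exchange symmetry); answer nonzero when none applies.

triangle

m-sum: m₁+m₂ = 0+1/2 = 1/2, M = 1/2  ✓
triangle: need |j₁−j₂| ≤ J ≤ j₁+j₂, i.e. J ∈ [3/2, 5/2]; J = 1/2 is outside ✗ ⇒ coefficient is 0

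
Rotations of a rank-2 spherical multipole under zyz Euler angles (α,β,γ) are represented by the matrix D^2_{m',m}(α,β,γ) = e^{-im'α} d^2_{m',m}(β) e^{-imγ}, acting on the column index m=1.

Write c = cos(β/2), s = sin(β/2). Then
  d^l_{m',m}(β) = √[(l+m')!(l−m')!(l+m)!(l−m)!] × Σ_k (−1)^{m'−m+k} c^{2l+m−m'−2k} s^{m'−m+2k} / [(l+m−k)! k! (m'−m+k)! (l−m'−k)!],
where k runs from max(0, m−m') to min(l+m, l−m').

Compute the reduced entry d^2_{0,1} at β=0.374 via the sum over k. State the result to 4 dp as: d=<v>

d^2_{0,1}(β=0.3740) via the finite sum:
c=cos(0.374000/2)=0.982566, s=sin(0.374000/2)=0.185912; N=√[2·2·6·1]=4.898979
Admissible k: 1..2 (factorial args all ≥0)
  k=1: (−1)^0·4.8990/(2)·0.9826^3·0.1859^1 = +0.431985
  k=2: (−1)^1·4.8990/(2)·0.9826^1·0.1859^3 = -0.015465
d^2_{0,1}(0.3740) = +0.431985 -0.015465 = +0.416520

d=0.4165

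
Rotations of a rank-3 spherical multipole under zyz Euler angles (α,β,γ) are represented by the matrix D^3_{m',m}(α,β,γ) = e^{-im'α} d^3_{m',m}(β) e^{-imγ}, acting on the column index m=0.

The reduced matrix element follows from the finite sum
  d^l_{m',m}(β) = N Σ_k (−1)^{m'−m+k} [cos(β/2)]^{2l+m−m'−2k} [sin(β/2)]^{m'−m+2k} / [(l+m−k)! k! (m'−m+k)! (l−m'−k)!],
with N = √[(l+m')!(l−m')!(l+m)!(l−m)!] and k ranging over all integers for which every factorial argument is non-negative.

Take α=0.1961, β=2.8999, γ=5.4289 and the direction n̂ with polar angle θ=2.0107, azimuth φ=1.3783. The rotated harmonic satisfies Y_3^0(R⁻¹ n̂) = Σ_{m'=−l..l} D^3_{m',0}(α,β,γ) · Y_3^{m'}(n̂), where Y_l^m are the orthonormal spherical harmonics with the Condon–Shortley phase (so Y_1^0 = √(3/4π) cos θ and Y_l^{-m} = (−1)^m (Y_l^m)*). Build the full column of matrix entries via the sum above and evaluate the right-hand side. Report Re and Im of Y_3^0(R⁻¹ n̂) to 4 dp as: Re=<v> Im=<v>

Need the full column D^3_{m',0} for m'=−3..3 at α=0.1961, β=2.8999, γ=5.4289.
cos(β/2)=0.120552, sin(β/2)=0.992707
d^3_{-3,0}: single k=3 term ⇒ +0.007665;  D = +0.006376+0.004254i
d^3_{-2,0}: k∈[2..3] ⇒ +0.001140 -0.077303 = -0.076163;  D = -0.070380-0.029111i
d^3_{-1,0}: k∈[1..3] ⇒ +0.000088 -0.017812 +0.402598 = +0.384874;  D = +0.377498+0.074991i
d^3_{0,0}: k∈[0..3] ⇒ +0.000003 -0.001873 +0.127022 -0.957032 = -0.831880;  D = -0.831880+0.000000i
d^3_{1,0}: k∈[0..2] ⇒ -0.000088 +0.017812 -0.402598 = -0.384874;  D = -0.377498+0.074991i
d^3_{2,0}: k∈[0..1] ⇒ +0.001140 -0.077303 = -0.076163;  D = -0.070380+0.029111i
d^3_{3,0}: single k=0 term ⇒ -0.007665;  D = -0.006376+0.004254i
Y_3^{m'}(θ=2.0107,φ=1.3783) and Σ D·Y over m':
  (+0.0064+0.0043i)·(-0.1687+0.2589i)  (-0.0704-0.0291i)·(+0.3302+0.1338i)  (+0.3775+0.0750i)·(-0.0052+0.0268i)  (-0.8319+0.0000i)·(+0.3327+0.0000i)  (-0.3775+0.0750i)·(+0.0052+0.0268i)  (-0.0704+0.0291i)·(+0.3302-0.1338i)  (-0.0064+0.0043i)·(+0.1687+0.2589i)
Y_3^0(R⁻¹ n̂) = -0.327725+0.000000i

Re=-0.3277 Im=0.0000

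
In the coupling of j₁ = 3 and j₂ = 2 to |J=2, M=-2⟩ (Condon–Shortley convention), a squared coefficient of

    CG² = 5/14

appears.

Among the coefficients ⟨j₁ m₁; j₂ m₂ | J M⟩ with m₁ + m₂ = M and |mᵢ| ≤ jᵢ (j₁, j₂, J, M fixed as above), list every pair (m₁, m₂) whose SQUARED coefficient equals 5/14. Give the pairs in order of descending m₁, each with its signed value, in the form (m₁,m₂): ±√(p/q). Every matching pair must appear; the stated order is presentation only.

(-2,0): +√(5/14); (-3,1): −√(5/14)

Admissible pairs with m₁+m₂ = M = -2: (-3,1), (-2,0), (-1,-1), (0,-2)
  (m₁,m₂)=(0,-2): CG² = 1/14, CG = +√(1/14)
  (m₁,m₂)=(-1,-1): CG² = 3/14, CG = −√(3/14)
  (m₁,m₂)=(-2,0): CG² = 5/14, CG = +√(5/14)   ← matches the target
  (m₁,m₂)=(-3,1): CG² = 5/14, CG = −√(5/14)   ← matches the target
Pairs with CG² = 5/14: (-2,0): +√(5/14); (-3,1): −√(5/14)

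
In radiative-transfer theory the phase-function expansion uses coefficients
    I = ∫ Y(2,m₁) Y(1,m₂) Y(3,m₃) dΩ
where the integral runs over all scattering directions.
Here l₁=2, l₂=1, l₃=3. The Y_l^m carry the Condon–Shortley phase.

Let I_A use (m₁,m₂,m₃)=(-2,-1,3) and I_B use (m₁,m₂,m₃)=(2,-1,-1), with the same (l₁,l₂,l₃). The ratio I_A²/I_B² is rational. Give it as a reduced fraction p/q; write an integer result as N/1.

15/1

l's match ⇒ only the (l;m) 3-j factors differ between A and B.
A: triangle coeff Δ(2,1,3) = 1/105; Σ_t [0,0]: t=0:+1/48 = 1/48; (3j)²=1/7 [(2 1 3; -2 -1 3)], sign=+1
B: triangle coeff Δ(2,1,3) = 1/105; Σ_t [0,0]: t=0:+1/48 = 1/48; (3j)²=1/105 [(2 1 3; 2 -1 -1)], sign=+1
I_A²/I_B² = (1/7)/(1/105) = 15/1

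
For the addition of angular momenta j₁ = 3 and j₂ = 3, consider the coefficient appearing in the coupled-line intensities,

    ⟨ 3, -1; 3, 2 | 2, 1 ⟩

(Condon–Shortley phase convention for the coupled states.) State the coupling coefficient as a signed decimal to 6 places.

√[5·4!2!2!/9! · 2!4!5!1!3!1!] = √(320/7)
  +(−1)^3/∏(3,1,1,2,1,0)! = -1/12  (running -1/12)
  +(−1)^4/∏(4,0,0,1,2,1)! = 1/48  (running -1/16)
⟨..|..⟩ = √(320/7)·(-1/16) = -0.422577

-0.422577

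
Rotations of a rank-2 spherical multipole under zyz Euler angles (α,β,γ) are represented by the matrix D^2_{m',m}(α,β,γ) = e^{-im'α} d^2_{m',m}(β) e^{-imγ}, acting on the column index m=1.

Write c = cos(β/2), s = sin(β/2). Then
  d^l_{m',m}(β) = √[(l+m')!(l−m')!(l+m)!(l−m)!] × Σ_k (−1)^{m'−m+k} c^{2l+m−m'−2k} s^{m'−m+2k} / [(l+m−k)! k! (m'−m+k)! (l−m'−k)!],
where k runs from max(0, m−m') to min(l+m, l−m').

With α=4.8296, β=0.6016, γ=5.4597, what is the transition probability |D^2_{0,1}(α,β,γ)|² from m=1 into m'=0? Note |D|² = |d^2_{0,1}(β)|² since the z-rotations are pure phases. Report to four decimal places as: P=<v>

First d^2_{0,1}(β=0.6016), then the phase factors e^{-i(0)α} and e^{-i(1)γ}:
c=cos(0.601600/2)=0.955100, s=sin(0.601600/2)=0.296284; N=√[2·2·6·1]=4.898979
The bounds max(0,m−m')=1 and min(l+m,l−m')=2 give 2 terms
  k=1: (−1)^0·4.8990/(2)·0.9551^3·0.2963^1 = +0.632311
  k=2: (−1)^1·4.8990/(2)·0.9551^1·0.2963^3 = -0.060849
d^2_{0,1}(0.6016) = +0.632311 -0.060849 = +0.571462
|D^2_{0,1}|² = |d^2_{0,1}(β)|² = (+0.571462)² = 0.326569 (the z-rotation phases have unit modulus)

P=0.3266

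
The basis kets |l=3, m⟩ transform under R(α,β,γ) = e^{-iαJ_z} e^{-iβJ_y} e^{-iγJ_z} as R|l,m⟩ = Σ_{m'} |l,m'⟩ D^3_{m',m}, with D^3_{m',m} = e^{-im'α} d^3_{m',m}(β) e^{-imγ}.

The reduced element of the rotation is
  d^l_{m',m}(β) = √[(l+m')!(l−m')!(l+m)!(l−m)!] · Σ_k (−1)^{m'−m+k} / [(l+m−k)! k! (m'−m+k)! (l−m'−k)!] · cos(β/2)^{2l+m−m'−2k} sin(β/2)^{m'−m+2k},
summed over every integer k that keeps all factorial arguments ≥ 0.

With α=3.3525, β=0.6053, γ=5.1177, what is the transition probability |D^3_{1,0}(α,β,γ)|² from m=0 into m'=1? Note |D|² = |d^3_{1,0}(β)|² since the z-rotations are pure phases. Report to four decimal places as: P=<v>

P=0.3442

D^3_{1,0}(3.3525,0.6053,5.1177) = e^{-i·1·3.3525}·d^3_{1,0}(0.6053)·e^{-i·0·5.1177}. Compute d first:
c=cos(0.605300/2)=0.954550, s=sin(0.605300/2)=0.298051; N=√[24·2·6·6]=41.569219
The bounds max(0,m−m')=0 and min(l+m,l−m')=2 give 3 terms
  k=0: (−1)^1·41.5692/(12)·0.9546^5·0.2981^1 = -0.818228
  k=1: (−1)^2·41.5692/(4)·0.9546^3·0.2981^3 = +0.239320
  k=2: (−1)^3·41.5692/(12)·0.9546^1·0.2981^5 = -0.007778
d^3_{1,0}(0.6053) = -0.818228 +0.239320 -0.007778 = -0.586686
|D^3_{1,0}|² = |d^3_{1,0}(β)|² = (-0.586686)² = 0.344200 (the z-rotation phases have unit modulus)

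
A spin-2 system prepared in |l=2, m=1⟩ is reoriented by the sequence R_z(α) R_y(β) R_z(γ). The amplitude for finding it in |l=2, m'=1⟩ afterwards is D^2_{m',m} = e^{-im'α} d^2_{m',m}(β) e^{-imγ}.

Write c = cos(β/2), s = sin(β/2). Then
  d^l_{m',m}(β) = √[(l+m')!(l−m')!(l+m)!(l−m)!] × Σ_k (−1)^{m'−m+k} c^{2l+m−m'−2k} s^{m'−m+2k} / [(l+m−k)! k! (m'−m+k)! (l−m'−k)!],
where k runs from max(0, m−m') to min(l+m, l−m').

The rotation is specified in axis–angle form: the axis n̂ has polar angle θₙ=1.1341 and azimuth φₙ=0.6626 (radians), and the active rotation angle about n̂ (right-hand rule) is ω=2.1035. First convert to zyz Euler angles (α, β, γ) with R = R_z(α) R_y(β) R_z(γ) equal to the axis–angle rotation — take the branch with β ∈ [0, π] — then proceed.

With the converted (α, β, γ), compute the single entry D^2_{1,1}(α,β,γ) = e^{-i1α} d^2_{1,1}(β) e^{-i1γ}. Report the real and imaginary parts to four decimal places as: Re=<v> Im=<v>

Re=-0.1642 Im=0.5379

Axis–angle → zyz. n̂ = (sinθₙcosφₙ, sinθₙsinφₙ, cosθₙ) = (+0.714408, +0.557438, +0.422948), ω = 2.1035.
R = I cosω + sinω [n̂]ₓ + (1−cosω) n̂n̂ᵀ gives
  R = [+0.261717, +0.236145, +0.935810; +0.964832, -0.039316, -0.259912; -0.024585, +0.970922, -0.238130]
β = atan2(√(R₁₃²+R₂₃²), R₃₃) = 1.811236; α = atan2(R₂₃, R₁₃) mod 2π = 6.012273; γ = atan2(R₃₂, −R₃₁) mod 2π = 1.545480
Split into d^2_{1,1}(β=1.8112) × two z-phases.
Half-angle: c=0.617199, s=0.786807. N=√(6·1·6·1)=6.000000
The bounds max(0,m−m')=0 and min(l+m,l−m')=1 give 2 terms
  k=0: (−1)^0·6.0000/(6)·0.6172^4·0.7868^0 = +0.145112
  k=1: (−1)^1·6.0000/(2)·0.6172^2·0.7868^2 = -0.707471
d^2_{1,1}(1.8112) = +0.145112 -0.707471 = -0.562359
Phases: e^{-i·(1)·6.0123}=+0.963527+0.267611i, e^{-i·(1)·1.5455}=+0.025313-0.999680i ⇒ D=-0.164161+0.537865i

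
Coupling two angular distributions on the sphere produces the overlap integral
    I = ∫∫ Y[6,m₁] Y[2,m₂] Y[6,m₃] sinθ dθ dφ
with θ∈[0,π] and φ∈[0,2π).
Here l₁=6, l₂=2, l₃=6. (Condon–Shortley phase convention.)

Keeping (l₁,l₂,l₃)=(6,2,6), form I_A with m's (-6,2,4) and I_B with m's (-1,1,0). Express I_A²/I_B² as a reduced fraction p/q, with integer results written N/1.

Same 6,2,6: normalisation and zero-m 3j drop out of the ratio.
A: Δ: 2! 10! 2! / 15! → 1/90090; sum: t=2:+1/14515200 = 1/14515200; 3j²(6 2 6; -6 2 4) = Δ·Π!·Σ² = 2/455  (sign +1)
B: Δ: 2! 10! 2! / 15! → 1/90090; sum: t=1:−1/34560 t=2:+1/28800 = 1/172800; 3j²(6 2 6; -1 1 0) = Δ·Π!·Σ² = 1/1430  (sign +1)
I_A²/I_B² = (2/455)/(1/1430) = 44/7

44/7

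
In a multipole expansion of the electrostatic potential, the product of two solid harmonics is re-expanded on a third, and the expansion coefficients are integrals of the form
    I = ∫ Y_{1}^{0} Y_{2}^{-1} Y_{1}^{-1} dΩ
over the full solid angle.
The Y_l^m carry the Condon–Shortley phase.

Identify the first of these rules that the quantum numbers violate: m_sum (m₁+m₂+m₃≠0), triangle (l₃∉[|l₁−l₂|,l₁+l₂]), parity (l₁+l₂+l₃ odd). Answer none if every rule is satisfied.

m_sum

Σmᵢ = -2  ✗
l₃∈[|l₁−l₂|,l₁+l₂]=[1,3], have l₃=1
Σlᵢ = 4 ⇒ even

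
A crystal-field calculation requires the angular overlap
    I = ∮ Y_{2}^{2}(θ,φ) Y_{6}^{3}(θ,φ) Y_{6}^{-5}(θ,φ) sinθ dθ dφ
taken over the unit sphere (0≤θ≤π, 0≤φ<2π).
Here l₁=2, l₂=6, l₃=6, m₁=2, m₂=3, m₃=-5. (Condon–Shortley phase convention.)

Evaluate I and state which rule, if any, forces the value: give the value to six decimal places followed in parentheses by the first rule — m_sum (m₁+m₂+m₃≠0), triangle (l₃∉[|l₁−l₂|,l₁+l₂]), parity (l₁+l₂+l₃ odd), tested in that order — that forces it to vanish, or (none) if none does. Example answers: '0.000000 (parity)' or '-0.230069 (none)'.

m-sum 0 ✓  L=14 even ✓  4≤6≤8 ✓
Π(2lᵢ+1) = 5×13×13 = 845
triangle coeff Δ(2,6,6) = 1/90090
Σ_t [0,2]: t=0:+1/69120 t=1:−1/14400 t=2:+1/69120 = -7/172800
(3j)²=14/715 [(2 6 6; 0 0 0)], sign=-1
Σ_t [0,0]: t=0:+1/1451520 = 1/1451520
(3j)²=1/91 [(2 6 6; 2 3 -5)], sign=-1
⇒ 4πI² = 2/11
I = (+1)√(2/11/(4π)) = 0.12028562
No selection rule forces the value: the integral is nonzero (none).

0.120286 (none)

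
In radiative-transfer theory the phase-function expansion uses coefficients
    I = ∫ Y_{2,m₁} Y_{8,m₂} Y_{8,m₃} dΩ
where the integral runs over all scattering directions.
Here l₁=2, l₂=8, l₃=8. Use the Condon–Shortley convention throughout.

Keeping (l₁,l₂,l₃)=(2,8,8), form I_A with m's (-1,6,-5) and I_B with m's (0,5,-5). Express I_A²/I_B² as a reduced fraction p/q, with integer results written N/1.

847/1

Shared (l₁,l₂,l₃)=(2,8,8): N and (l;000)² cancel in I_A²/I_B².
A: Δ = 2!·2!·14!/19! = 1/348840; Racah Σ t=1..2: t=1:−1/12454041600 t=2:+1/1916006400 = 1/2264371200; ⇒ 3j(2 8 8; -1 6 -5)² = 847/38760, sgn -1
B: Δ = 2!·2!·14!/19! = 1/348840; Racah Σ t=0..2: t=0:+1/24908083200 t=1:−1/958003200 t=2:+1/958003200 = 1/24908083200; ⇒ 3j(2 8 8; 0 5 -5)² = 1/38760, sgn -1
I_A²/I_B² = (847/38760)/(1/38760) = 847/1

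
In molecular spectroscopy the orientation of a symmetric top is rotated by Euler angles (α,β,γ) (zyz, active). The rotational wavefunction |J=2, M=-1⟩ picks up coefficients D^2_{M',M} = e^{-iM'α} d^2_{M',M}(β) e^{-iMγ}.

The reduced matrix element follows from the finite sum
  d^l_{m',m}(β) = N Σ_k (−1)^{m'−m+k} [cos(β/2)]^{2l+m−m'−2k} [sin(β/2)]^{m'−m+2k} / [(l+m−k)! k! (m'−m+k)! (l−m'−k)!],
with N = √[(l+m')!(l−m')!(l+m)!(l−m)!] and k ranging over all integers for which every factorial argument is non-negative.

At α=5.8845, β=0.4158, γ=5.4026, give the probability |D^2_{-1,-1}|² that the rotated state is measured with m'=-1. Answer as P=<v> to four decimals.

First d^2_{-1,-1}(β=0.4158), then the phase factors e^{-i(-1)α} and e^{-i(-1)γ}:
With c≡cos(β/2)=0.978467 and s≡sin(β/2)=0.206406, N=[1·6·1·6]^{1/2}=6.000000
The bounds max(0,m−m')=0 and min(l+m,l−m')=1 give 2 terms
  k=0: (−1)^0·6.0000/(6)·0.9785^4·0.2064^0 = +0.916609
  k=1: (−1)^1·6.0000/(2)·0.9785^2·0.2064^2 = -0.122365
d^2_{-1,-1}(0.4158) = +0.916609 -0.122365 = +0.794244
|D^2_{-1,-1}|² = |d^2_{-1,-1}(β)|² = (+0.794244)² = 0.630823 (the z-rotation phases have unit modulus)

P=0.6308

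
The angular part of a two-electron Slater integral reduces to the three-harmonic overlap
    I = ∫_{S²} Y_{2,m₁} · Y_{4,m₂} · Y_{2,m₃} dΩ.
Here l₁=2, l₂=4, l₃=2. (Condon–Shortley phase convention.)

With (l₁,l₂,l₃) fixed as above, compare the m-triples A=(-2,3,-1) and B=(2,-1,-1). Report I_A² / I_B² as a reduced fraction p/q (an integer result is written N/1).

7/1

Same 2,4,2: normalisation and zero-m 3j drop out of the ratio.
A: Δ: 4! 0! 4! / 9! → 1/630; sum: t=4:+1/144 = 1/144; 3j²(2 4 2; -2 3 -1) = Δ·Π!·Σ² = 1/18  (sign -1)
B: Δ: 4! 0! 4! / 9! → 1/630; sum: t=0:+1/144 = 1/144; 3j²(2 4 2; 2 -1 -1) = Δ·Π!·Σ² = 1/126  (sign -1)
I_A²/I_B² = (1/18)/(1/126) = 7/1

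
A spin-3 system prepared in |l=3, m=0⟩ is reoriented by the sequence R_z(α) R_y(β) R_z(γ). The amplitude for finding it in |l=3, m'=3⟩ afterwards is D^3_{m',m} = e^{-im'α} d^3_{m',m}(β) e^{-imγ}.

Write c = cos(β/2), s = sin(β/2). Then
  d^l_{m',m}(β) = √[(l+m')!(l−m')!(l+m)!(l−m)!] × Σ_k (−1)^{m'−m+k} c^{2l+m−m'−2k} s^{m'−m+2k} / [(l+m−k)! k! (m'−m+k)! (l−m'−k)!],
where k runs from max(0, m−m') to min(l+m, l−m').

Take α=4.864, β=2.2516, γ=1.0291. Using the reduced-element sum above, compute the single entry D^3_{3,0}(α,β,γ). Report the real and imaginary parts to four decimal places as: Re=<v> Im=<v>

Split into d^3_{3,0}(β=2.2516) × two z-phases.
c=cos(2.251600/2)=0.430455, s=sin(2.251600/2)=0.902612; N=√[720·1·6·6]=160.996894
The bounds max(0,m−m')=0 and min(l+m,l−m')=0 give 1 term
  k=0: (−1)^3·160.9969/(36)·0.4305^3·0.9026^3 = -0.262301
d^3_{3,0}(2.2516) = -0.262301
D = (-0.439312-0.898334i)·(-0.262301)·(+1.000000+0.000000i) = +0.115232+0.235634i

Re=0.1152 Im=0.2356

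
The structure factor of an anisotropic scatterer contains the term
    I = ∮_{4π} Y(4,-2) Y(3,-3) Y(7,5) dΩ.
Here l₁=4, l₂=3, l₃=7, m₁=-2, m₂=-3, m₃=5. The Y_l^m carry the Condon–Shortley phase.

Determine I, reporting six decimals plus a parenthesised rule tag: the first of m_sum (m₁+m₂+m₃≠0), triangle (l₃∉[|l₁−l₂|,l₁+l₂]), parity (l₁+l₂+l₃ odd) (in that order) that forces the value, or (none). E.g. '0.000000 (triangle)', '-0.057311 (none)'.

Checks pass: Σm=0; 14 even; l₃=7∈[1,7].
(2·4+1)(2·3+1)(2·7+1) = 945
Δ: 0! 8! 6! / 15! → 1/45045
sum: t=0:+1/20736 = 1/20736
3j²(4 3 7; 0 0 0) = Δ·Π!·Σ² = 35/1287  (sign -1)
sum: t=0:+1/1036800 = 1/1036800
3j²(4 3 7; -2 -3 5) = Δ·Π!·Σ² = 4/195  (sign +1)
combine: 4πI² = 945·35/1287·4/195 = 980/1859
take √, sign -1: I = -0.20481814
No selection rule forces the value: the integral is nonzero (none).

-0.204818 (none)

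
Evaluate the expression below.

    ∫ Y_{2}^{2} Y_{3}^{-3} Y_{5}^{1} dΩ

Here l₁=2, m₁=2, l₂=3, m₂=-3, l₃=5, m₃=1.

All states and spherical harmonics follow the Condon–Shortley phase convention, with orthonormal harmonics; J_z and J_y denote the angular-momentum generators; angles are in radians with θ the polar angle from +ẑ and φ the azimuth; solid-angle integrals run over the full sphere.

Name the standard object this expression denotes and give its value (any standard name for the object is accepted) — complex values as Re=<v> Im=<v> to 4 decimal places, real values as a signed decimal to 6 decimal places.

Gaunt coefficient, -0.023961

This is a Gaunt coefficient — the integral of a triple product of spherical harmonics over the sphere.
Rules hold: Σm=0, L=10 even, 1≤5≤5.
N = 5·7·11 = 385
Δ = 0!·4!·6!/11! = 1/2310
Racah Σ t=0..0: t=0:+1/144 = 1/144
⇒ 3j(2 3 5; 0 0 0)² = 10/231, sgn -1
Racah Σ t=0..0: t=0:+1/17280 = 1/17280
⇒ 3j(2 3 5; 2 -3 1)² = 1/2310, sgn +1
4πI² = N·(3j₀)²·(3jₘ)² = 5/693
I = -1·√(0.00721501/4π) = -0.02396147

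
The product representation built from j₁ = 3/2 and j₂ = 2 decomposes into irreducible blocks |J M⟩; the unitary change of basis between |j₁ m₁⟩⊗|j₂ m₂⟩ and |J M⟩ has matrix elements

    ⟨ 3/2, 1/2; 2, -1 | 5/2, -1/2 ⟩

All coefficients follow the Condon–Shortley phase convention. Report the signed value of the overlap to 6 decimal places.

+0.597614

√[6·1!2!3!/7! · 2!1!1!3!2!3!] = √(72/35)
  +(−1)^0/∏(0,1,1,1,1,2)! = 1/2  (running 1/2)
  +(−1)^1/∏(1,0,0,0,2,3)! = -1/12  (running 5/12)
⟨..|..⟩ = √(72/35)·(5/12) = +0.597614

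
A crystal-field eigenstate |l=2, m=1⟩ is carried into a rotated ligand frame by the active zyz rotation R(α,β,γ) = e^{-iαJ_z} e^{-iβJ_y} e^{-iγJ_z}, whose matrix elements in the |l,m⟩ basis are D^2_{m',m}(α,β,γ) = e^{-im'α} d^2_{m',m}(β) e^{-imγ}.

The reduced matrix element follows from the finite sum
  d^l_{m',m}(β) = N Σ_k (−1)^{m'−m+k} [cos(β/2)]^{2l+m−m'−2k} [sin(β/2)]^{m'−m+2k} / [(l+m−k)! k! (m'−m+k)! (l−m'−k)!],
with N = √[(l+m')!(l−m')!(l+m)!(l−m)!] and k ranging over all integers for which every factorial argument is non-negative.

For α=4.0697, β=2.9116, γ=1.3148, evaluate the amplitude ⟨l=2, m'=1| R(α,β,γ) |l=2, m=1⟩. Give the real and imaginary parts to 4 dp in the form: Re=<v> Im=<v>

Re=-0.0242 Im=-0.0304

Split into d^2_{1,1}(β=2.9116) × two z-phases.
With c≡cos(β/2)=0.114743 and s≡sin(β/2)=0.993395, N=[6·1·6·1]^{1/2}=6.000000
k∈{0,1} keeps every argument non-negative
  k=0: (−1)^0·6.0000/(6)·0.1147^4·0.9934^0 = +0.000173
  k=1: (−1)^1·6.0000/(2)·0.1147^2·0.9934^2 = -0.038978
d^2_{1,1}(2.9116) = +0.000173 -0.038978 = -0.038805
Phases: e^{-i·(1)·4.0697}=-0.599350+0.800487i, e^{-i·(1)·1.3148}=+0.253209-0.967411i ⇒ D=-0.024161-0.030365i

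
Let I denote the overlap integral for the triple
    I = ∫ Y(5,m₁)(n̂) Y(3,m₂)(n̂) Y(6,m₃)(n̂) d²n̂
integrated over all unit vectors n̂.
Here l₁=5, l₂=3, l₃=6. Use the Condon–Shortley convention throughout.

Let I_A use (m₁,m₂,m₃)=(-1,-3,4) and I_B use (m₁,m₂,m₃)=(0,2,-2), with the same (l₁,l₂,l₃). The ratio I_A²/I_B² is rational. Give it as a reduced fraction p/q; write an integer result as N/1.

6/1

l's match ⇒ only the (l;m) 3-j factors differ between A and B.
A: triangle coeff Δ(5,3,6) = 1/675675; Σ_t [0,0]: t=0:+1/69120 = 1/69120; (3j)²=4/143 [(5 3 6; -1 -3 4)], sign=+1
B: triangle coeff Δ(5,3,6) = 1/675675; Σ_t [1,2]: t=1:−1/13824 t=2:+1/8640 = 1/23040; (3j)²=2/429 [(5 3 6; 0 2 -2)], sign=+1
I_A²/I_B² = (4/143)/(2/429) = 6/1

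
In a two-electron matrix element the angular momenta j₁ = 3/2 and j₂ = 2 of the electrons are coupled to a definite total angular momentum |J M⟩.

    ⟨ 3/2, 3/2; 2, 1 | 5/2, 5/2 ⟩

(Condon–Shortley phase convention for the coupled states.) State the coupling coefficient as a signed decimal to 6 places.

+√(3/7) ≈ +0.654654

j₁+j₂−J=1  J+j₁−j₂=2  J−j₁+j₂=3  j₁+j₂+J+1=7
(j₁±m₁, j₂±m₂, J±M) = (3,0,3,1,5,0)
P² = 432/7
sum k=0..0:
  [0] +1/12 = 1/12
S = 1/12
C² = P²·S² = 3/7 ; C = +0.654654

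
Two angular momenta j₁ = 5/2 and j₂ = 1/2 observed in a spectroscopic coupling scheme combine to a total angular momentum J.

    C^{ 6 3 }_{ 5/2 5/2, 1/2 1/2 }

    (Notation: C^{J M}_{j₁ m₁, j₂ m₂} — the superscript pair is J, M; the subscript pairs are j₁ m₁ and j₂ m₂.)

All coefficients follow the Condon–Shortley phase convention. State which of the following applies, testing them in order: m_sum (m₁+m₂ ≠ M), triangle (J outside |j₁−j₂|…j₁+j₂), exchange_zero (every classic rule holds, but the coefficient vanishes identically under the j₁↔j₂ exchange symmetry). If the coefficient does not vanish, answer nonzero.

m-sum: m₁+m₂ = 5/2+1/2 = 3, M = 3  ✓
triangle: need |j₁−j₂| ≤ J ≤ j₁+j₂, i.e. J ∈ [2, 3]; J = 6 is outside ✗ ⇒ coefficient is 0

triangle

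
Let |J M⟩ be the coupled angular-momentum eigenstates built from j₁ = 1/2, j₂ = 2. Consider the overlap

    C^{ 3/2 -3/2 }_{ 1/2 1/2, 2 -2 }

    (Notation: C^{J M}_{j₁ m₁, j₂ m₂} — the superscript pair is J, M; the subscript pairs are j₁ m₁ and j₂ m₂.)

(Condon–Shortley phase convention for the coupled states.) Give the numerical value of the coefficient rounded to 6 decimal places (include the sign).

+0.894427

j₁+j₂−J=1  J+j₁−j₂=0  J−j₁+j₂=3  j₁+j₂+J+1=5
(j₁±m₁, j₂±m₂, J±M) = (1,0,0,4,0,3)
P² = 144/5
sum k=0..0:
  [0] +1/6 = 1/6
S = 1/6
C² = P²·S² = 4/5 ; C = +0.894427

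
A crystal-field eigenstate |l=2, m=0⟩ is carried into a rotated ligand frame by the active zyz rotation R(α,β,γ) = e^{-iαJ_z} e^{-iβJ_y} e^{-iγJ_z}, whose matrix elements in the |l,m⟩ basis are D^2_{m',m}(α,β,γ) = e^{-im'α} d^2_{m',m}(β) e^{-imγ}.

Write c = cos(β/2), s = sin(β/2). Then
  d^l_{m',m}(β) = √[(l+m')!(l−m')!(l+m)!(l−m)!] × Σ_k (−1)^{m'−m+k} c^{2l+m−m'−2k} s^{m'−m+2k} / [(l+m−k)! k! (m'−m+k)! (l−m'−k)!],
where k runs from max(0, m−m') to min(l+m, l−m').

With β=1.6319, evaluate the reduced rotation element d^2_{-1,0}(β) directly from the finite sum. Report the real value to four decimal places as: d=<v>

d=-0.0747

d^2_{-1,0}(β=1.6319) via the finite sum:
c=cos(1.631900/2)=0.685177, s=sin(1.631900/2)=0.728377; N=√[1·6·2·2]=4.898979
The bounds max(0,m−m')=1 and min(l+m,l−m')=2 give 2 terms
  k=1: (−1)^0·4.8990/(2)·0.6852^3·0.7284^1 = +0.573904
  k=2: (−1)^1·4.8990/(2)·0.6852^1·0.7284^3 = -0.648555
d^2_{-1,0}(1.6319) = +0.573904 -0.648555 = -0.074650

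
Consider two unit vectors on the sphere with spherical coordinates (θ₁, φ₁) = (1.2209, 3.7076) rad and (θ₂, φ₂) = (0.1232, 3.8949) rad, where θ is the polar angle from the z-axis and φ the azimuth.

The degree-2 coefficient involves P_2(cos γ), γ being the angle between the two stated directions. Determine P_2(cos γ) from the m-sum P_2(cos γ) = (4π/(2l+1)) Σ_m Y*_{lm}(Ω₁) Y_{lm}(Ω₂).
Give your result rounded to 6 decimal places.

Term-by-term m-sum for l=2 (normalisation 4π/5 = 2.513274):
  term(m=-2) = 0.00185 - 0.00073j   from Y*(Ω₁)=0.14482 + 0.30859j, Y(Ω₂)=0.00037 - 0.00582j
  term(m=-1) = 0.02303 - 0.00436j   from Y*(Ω₁)=-0.20999 - 0.13341j, Y(Ω₂)=-0.06873 + 0.06445j
  term(m=+0) = -0.12589 + 0.00000j   from Y*(Ω₁)=-0.20420 + 0.00000j, Y(Ω₂)=0.61649 + 0.00000j
  term(m=+1) = 0.02303 + 0.00436j   from Y*(Ω₁)=0.20999 - 0.13341j, Y(Ω₂)=0.06873 + 0.06445j
  term(m=+2) = 0.00185 + 0.00073j   from Y*(Ω₁)=0.14482 - 0.30859j, Y(Ω₂)=0.00037 + 0.00582j
Accumulated sum -0.07613 + 0.00000j; after 4π/(2l+1) scaling, -0.19134 + 0.00000j ⇒ P_2 = -0.191336

-0.191336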